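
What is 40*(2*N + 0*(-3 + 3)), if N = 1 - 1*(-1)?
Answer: 160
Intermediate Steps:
N = 2 (N = 1 + 1 = 2)
40*(2*N + 0*(-3 + 3)) = 40*(2*2 + 0*(-3 + 3)) = 40*(4 + 0*0) = 40*(4 + 0) = 40*4 = 160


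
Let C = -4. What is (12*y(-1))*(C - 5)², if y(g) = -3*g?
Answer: 2916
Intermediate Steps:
(12*y(-1))*(C - 5)² = (12*(-3*(-1)))*(-4 - 5)² = (12*3)*(-9)² = 36*81 = 2916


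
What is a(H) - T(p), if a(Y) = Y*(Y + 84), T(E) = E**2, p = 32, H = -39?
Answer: -2779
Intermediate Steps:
a(Y) = Y*(84 + Y)
a(H) - T(p) = -39*(84 - 39) - 1*32**2 = -39*45 - 1*1024 = -1755 - 1024 = -2779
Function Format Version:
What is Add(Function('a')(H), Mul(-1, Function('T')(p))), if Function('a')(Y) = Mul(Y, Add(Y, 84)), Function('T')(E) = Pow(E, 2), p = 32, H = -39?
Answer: -2779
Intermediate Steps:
Function('a')(Y) = Mul(Y, Add(84, Y))
Add(Function('a')(H), Mul(-1, Function('T')(p))) = Add(Mul(-39, Add(84, -39)), Mul(-1, Pow(32, 2))) = Add(Mul(-39, 45), Mul(-1, 1024)) = Add(-1755, -1024) = -2779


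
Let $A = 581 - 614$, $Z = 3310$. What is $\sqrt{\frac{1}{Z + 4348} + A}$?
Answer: $\frac{i \sqrt{1935276154}}{7658} \approx 5.7446 i$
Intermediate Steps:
$A = -33$ ($A = 581 - 614 = -33$)
$\sqrt{\frac{1}{Z + 4348} + A} = \sqrt{\frac{1}{3310 + 4348} - 33} = \sqrt{\frac{1}{7658} - 33} = \sqrt{- \frac{252713}{7658}} = \frac{i \sqrt{1935276154}}{7658}$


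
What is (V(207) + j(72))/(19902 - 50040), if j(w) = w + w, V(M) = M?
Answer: -117/10046 ≈ -0.011646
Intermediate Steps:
j(w) = 2*w
(V(207) + j(72))/(19902 - 50040) = (207 + 2*72)/(19902 - 50040) = (207 + 144)/(-30138) = 351*(-1/30138) = -117/10046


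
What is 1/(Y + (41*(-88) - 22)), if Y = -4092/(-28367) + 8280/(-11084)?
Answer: -78604957/285383374668 ≈ -0.00027544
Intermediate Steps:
Y = -47380758/78604957 (Y = -4092*(-1/28367) + 8280*(-1/11084) = 4092/28367 - 2070/2771 = -47380758/78604957 ≈ -0.60277)
1/(Y + (41*(-88) - 22)) = 1/(-47380758/78604957 + (41*(-88) - 22)) = 1/(-47380758/78604957 + (-3608 - 22)) = 1/(-47380758/78604957 - 3630) = 1/(-285383374668/78604957) = -78604957/285383374668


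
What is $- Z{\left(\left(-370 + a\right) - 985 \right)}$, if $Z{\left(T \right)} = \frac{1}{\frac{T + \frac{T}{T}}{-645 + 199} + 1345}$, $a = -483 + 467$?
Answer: $- \frac{223}{300620} \approx -0.0007418$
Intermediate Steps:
$a = -16$
$Z{\left(T \right)} = \frac{1}{\frac{599869}{446} - \frac{T}{446}}$ ($Z{\left(T \right)} = \frac{1}{\frac{T + 1}{-446} + 1345} = \frac{1}{\left(1 + T\right) \left(- \frac{1}{446}\right) + 1345} = \frac{1}{\left(- \frac{1}{446} - \frac{T}{446}\right) + 1345} = \frac{1}{\frac{599869}{446} - \frac{T}{446}}$)
$- Z{\left(\left(-370 + a\right) - 985 \right)} = - \frac{-446}{-599869 - 1371} = - \frac{-446}{-601240} = - \frac{\left(-446\right) \left(-1\right)}{601240} = \left(-1\right) \frac{223}{300620} = - \frac{223}{300620}$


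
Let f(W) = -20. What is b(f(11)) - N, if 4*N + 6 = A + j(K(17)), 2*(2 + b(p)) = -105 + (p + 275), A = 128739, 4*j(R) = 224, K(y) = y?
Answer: -128497/4 ≈ -32124.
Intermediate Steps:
j(R) = 56 (j(R) = (¼)*224 = 56)
b(p) = 83 + p/2 (b(p) = -2 + (-105 + (p + 275))/2 = -2 + (-105 + (275 + p))/2 = -2 + (170 + p)/2 = -2 + (85 + p/2) = 83 + p/2)
N = 128789/4 (N = -3/2 + (128739 + 56)/4 = -3/2 + (¼)*128795 = -3/2 + 128795/4 = 128789/4 ≈ 32197.)
b(f(11)) - N = (83 + (½)*(-20)) - 1*128789/4 = (83 - 10) - 128789/4 = 73 - 128789/4 = -128497/4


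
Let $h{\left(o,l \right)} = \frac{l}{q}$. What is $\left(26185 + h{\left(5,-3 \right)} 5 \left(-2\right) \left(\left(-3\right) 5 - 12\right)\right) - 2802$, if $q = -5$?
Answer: $23545$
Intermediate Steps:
$h{\left(o,l \right)} = - \frac{l}{5}$ ($h{\left(o,l \right)} = \frac{l}{-5} = l \left(- \frac{1}{5}\right) = - \frac{l}{5}$)
$\left(26185 + h{\left(5,-3 \right)} 5 \left(-2\right) \left(\left(-3\right) 5 - 12\right)\right) - 2802 = \left(26185 + \left(- \frac{1}{5}\right) \left(-3\right) 5 \left(-2\right) \left(\left(-3\right) 5 - 12\right)\right) - 2802 = \left(26185 + \frac{3}{5} \cdot 5 \left(-2\right) \left(-15 - 12\right)\right) - 2802 = \left(26185 + 3 \left(-2\right) \left(-27\right)\right) - 2802 = \left(26185 - -162\right) - 2802 = \left(26185 + 162\right) - 2802 = 26347 - 2802 = 23545$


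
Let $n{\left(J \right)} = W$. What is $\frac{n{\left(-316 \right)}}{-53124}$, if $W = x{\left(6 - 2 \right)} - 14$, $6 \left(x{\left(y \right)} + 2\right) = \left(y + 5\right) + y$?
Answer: $\frac{83}{318744} \approx 0.0002604$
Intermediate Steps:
$x{\left(y \right)} = - \frac{7}{6} + \frac{y}{3}$ ($x{\left(y \right)} = -2 + \frac{\left(y + 5\right) + y}{6} = -2 + \frac{\left(5 + y\right) + y}{6} = -2 + \frac{5 + 2 y}{6} = -2 + \left(\frac{5}{6} + \frac{y}{3}\right) = - \frac{7}{6} + \frac{y}{3}$)
$W = - \frac{83}{6}$ ($W = \left(- \frac{7}{6} + \frac{6 - 2}{3}\right) - 14 = \left(- \frac{7}{6} + \frac{1}{3} \cdot 4\right) - 14 = \left(- \frac{7}{6} + \frac{4}{3}\right) - 14 = \frac{1}{6} - 14 = - \frac{83}{6} \approx -13.833$)
$n{\left(J \right)} = - \frac{83}{6}$
$\frac{n{\left(-316 \right)}}{-53124} = - \frac{83}{6 \left(-53124\right)} = \left(- \frac{83}{6}\right) \left(- \frac{1}{53124}\right) = \frac{83}{318744}$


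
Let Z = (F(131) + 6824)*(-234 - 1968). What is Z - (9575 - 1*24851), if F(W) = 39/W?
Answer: -1966549410/131 ≈ -1.5012e+7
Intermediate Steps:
Z = -1968550566/131 (Z = (39/131 + 6824)*(-234 - 1968) = (39*(1/131) + 6824)*(-2202) = (39/131 + 6824)*(-2202) = (893983/131)*(-2202) = -1968550566/131 ≈ -1.5027e+7)
Z - (9575 - 1*24851) = -1968550566/131 - (9575 - 1*24851) = -1968550566/131 - (9575 - 24851) = -1968550566/131 - 1*(-15276) = -1968550566/131 + 15276 = -1966549410/131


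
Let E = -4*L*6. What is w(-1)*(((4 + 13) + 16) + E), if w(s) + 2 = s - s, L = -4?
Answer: -258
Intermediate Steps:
E = 96 (E = -4*(-4)*6 = 16*6 = 96)
w(s) = -2 (w(s) = -2 + (s - s) = -2 + 0 = -2)
w(-1)*(((4 + 13) + 16) + E) = -2*(((4 + 13) + 16) + 96) = -2*((17 + 16) + 96) = -2*(33 + 96) = -2*129 = -258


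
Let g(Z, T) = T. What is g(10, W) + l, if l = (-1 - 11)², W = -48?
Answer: 96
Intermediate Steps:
l = 144 (l = (-12)² = 144)
g(10, W) + l = -48 + 144 = 96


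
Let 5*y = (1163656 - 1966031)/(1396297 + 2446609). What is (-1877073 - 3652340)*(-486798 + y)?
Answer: 10343978596389613219/3842906 ≈ 2.6917e+12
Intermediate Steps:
y = -160475/3842906 (y = ((1163656 - 1966031)/(1396297 + 2446609))/5 = (-802375/3842906)/5 = (-802375*1/3842906)/5 = (⅕)*(-802375/3842906) = -160475/3842906 ≈ -0.041759)
(-1877073 - 3652340)*(-486798 + y) = (-1877073 - 3652340)*(-486798 - 160475/3842906) = -5529413*(-1870719115463/3842906) = 10343978596389613219/3842906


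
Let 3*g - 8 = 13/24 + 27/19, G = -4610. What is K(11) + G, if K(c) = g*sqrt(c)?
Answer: -4610 + 4543*sqrt(11)/1368 ≈ -4599.0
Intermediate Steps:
g = 4543/1368 (g = 8/3 + (13/24 + 27/19)/3 = 8/3 + (1/3)*(895/456) = 8/3 + 895/1368 = 4543/1368 ≈ 3.3209)
K(c) = 4543*sqrt(c)/1368
K(11) + G = 4543*sqrt(11)/1368 - 4610 = -4610 + 4543*sqrt(11)/1368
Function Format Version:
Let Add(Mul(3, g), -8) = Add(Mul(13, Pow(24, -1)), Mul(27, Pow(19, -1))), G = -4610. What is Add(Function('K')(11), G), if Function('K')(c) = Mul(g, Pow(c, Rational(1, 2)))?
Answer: Add(-4610, Mul(Rational(4543, 1368), Pow(11, Rational(1, 2)))) ≈ -4599.0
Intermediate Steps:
g = Rational(4543, 1368) (g = Add(Rational(8, 3), Mul(Rational(1, 3), Add(Mul(13, Pow(24, -1)), Mul(27, Pow(19, -1))))) = Add(Rational(8, 3), Mul(Rational(1, 3), Add(Mul(13, Rational(1, 24)), Mul(27, Rational(1, 19))))) = Add(Rational(8, 3), Mul(Rational(1, 3), Add(Rational(13, 24), Rational(27, 19)))) = Add(Rational(8, 3), Mul(Rational(1, 3), Rational(895, 456))) = Add(Rational(8, 3), Rational(895, 1368)) = Rational(4543, 1368) ≈ 3.3209)
Function('K')(c) = Mul(Rational(4543, 1368), Pow(c, Rational(1, 2)))
Add(Function('K')(11), G) = Add(Mul(Rational(4543, 1368), Pow(11, Rational(1, 2))), -4610) = Add(-4610, Mul(Rational(4543, 1368), Pow(11, Rational(1, 2))))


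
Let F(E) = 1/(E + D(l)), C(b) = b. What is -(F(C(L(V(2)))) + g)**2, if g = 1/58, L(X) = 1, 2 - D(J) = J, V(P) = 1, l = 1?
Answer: -225/841 ≈ -0.26754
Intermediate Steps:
D(J) = 2 - J
F(E) = 1/(1 + E) (F(E) = 1/(E + (2 - 1*1)) = 1/(E + (2 - 1)) = 1/(E + 1) = 1/(1 + E))
g = 1/58 ≈ 0.017241
-(F(C(L(V(2)))) + g)**2 = -(1/(1 + 1) + 1/58)**2 = -(1/2 + 1/58)**2 = -(15/29)**2 = -1*225/841 = -225/841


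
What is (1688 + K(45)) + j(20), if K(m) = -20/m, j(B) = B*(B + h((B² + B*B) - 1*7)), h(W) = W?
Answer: 161528/9 ≈ 17948.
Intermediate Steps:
j(B) = B*(-7 + B + 2*B²) (j(B) = B*(B + ((B² + B*B) - 1*7)) = B*(B + ((B² + B²) - 7)) = B*(B + (2*B² - 7)) = B*(B + (-7 + 2*B²)) = B*(-7 + B + 2*B²))
(1688 + K(45)) + j(20) = (1688 - 20/45) + 20*(-7 + 20 + 2*20²) = (1688 - 20*1/45) + 20*(-7 + 20 + 2*400) = (1688 - 4/9) + 20*(-7 + 20 + 800) = 15188/9 + 20*813 = 15188/9 + 16260 = 161528/9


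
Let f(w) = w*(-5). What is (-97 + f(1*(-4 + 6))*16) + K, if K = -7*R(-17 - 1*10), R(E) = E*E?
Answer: -5360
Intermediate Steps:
f(w) = -5*w
R(E) = E²
K = -5103 (K = -7*(-17 - 1*10)² = -7*(-17 - 10)² = -7*(-27)² = -7*729 = -5103)
(-97 + f(1*(-4 + 6))*16) + K = (-97 - 5*(-4 + 6)*16) - 5103 = (-97 - 5*2*16) - 5103 = (-97 - 10*16) - 5103 = (-97 - 160) - 5103 = -257 - 5103 = -5360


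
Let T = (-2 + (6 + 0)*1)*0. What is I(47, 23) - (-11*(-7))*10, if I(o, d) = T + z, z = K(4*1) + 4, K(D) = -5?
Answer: -771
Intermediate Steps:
z = -1 (z = -5 + 4 = -1)
T = 0 (T = (-2 + 6*1)*0 = (-2 + 6)*0 = 4*0 = 0)
I(o, d) = -1 (I(o, d) = 0 - 1 = -1)
I(47, 23) - (-11*(-7))*10 = -1 - (-11*(-7))*10 = -1 - 77*10 = -1 - 1*770 = -1 - 770 = -771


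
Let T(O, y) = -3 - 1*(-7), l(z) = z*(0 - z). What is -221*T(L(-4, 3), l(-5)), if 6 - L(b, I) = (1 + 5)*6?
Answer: -884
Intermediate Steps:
L(b, I) = -30 (L(b, I) = 6 - (1 + 5)*6 = 6 - 6*6 = 6 - 1*36 = 6 - 36 = -30)
l(z) = -z**2 (l(z) = z*(-z) = -z**2)
T(O, y) = 4 (T(O, y) = -3 + 7 = 4)
-221*T(L(-4, 3), l(-5)) = -221*4 = -884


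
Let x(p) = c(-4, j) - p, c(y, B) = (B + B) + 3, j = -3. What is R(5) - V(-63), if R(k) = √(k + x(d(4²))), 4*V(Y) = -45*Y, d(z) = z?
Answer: -2835/4 + I*√14 ≈ -708.75 + 3.7417*I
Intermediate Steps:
c(y, B) = 3 + 2*B (c(y, B) = 2*B + 3 = 3 + 2*B)
x(p) = -3 - p (x(p) = (3 + 2*(-3)) - p = (3 - 6) - p = -3 - p)
V(Y) = -45*Y/4 (V(Y) = (-45*Y)/4 = -45*Y/4)
R(k) = √(-19 + k) (R(k) = √(k + (-3 - 1*4²)) = √(k + (-3 - 1*16)) = √(k + (-3 - 16)) = √(k - 19) = √(-19 + k))
R(5) - V(-63) = √(-19 + 5) - (-45)*(-63)/4 = √(-14) - 1*2835/4 = I*√14 - 2835/4 = -2835/4 + I*√14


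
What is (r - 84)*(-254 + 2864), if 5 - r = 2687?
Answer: -7219260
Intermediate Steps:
r = -2682 (r = 5 - 1*2687 = 5 - 2687 = -2682)
(r - 84)*(-254 + 2864) = (-2682 - 84)*(-254 + 2864) = -2766*2610 = -7219260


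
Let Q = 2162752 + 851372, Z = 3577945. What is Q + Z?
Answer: 6592069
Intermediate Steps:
Q = 3014124
Q + Z = 3014124 + 3577945 = 6592069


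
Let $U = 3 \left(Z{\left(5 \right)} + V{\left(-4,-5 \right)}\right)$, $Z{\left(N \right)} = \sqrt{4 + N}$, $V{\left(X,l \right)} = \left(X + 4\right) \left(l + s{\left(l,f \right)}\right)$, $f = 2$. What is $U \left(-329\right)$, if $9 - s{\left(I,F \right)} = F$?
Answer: $-2961$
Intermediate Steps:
$s{\left(I,F \right)} = 9 - F$
$V{\left(X,l \right)} = \left(4 + X\right) \left(7 + l\right)$ ($V{\left(X,l \right)} = \left(X + 4\right) \left(l + \left(9 - 2\right)\right) = \left(4 + X\right) \left(l + \left(9 - 2\right)\right) = \left(4 + X\right) \left(l + 7\right) = \left(4 + X\right) \left(7 + l\right)$)
$U = 9$ ($U = 3 \left(\sqrt{4 + 5} + \left(28 + 4 \left(-5\right) + 7 \left(-4\right) - -20\right)\right) = 3 \left(\sqrt{9} + \left(28 - 20 - 28 + 20\right)\right) = 3 \left(3 + 0\right) = 3 \cdot 3 = 9$)
$U \left(-329\right) = 9 \left(-329\right) = -2961$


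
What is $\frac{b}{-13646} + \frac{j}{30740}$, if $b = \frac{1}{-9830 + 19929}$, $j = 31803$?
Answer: $\frac{2191400869661}{2118154362980} \approx 1.0346$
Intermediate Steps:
$b = \frac{1}{10099} \approx 9.902 \cdot 10^{-5}$
$\frac{b}{-13646} + \frac{j}{30740} = \frac{1}{10099 \left(-13646\right)} + \frac{31803}{30740} = \frac{1}{10099} \left(- \frac{1}{13646}\right) + 31803 \cdot \frac{1}{30740} = - \frac{1}{137810954} + \frac{31803}{30740} = \frac{2191400869661}{2118154362980}$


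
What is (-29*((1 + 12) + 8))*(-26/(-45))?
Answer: -5278/15 ≈ -351.87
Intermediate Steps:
(-29*((1 + 12) + 8))*(-26/(-45)) = (-29*(13 + 8))*(-26*(-1/45)) = -29*21*(26/45) = -609*26/45 = -5278/15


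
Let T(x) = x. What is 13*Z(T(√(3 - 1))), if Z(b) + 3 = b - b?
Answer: -39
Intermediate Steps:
Z(b) = -3 (Z(b) = -3 + (b - b) = -3 + 0 = -3)
13*Z(T(√(3 - 1))) = 13*(-3) = -39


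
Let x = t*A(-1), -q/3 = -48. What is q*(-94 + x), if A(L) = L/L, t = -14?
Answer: -15552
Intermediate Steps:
q = 144 (q = -3*(-48) = 144)
A(L) = 1
x = -14 (x = -14*1 = -14)
q*(-94 + x) = 144*(-94 - 14) = 144*(-108) = -15552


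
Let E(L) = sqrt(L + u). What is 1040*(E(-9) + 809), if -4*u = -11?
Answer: 841360 + 2600*I ≈ 8.4136e+5 + 2600.0*I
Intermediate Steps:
u = 11/4 (u = -1/4*(-11) = 11/4 ≈ 2.7500)
E(L) = sqrt(11/4 + L) (E(L) = sqrt(L + 11/4) = sqrt(11/4 + L))
1040*(E(-9) + 809) = 1040*(sqrt(11 + 4*(-9))/2 + 809) = 1040*(sqrt(11 - 36)/2 + 809) = 1040*(sqrt(-25)/2 + 809) = 1040*((5*I)/2 + 809) = 1040*(5*I/2 + 809) = 1040*(809 + 5*I/2) = 841360 + 2600*I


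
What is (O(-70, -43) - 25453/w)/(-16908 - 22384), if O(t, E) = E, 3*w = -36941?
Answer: 34366/32988313 ≈ 0.0010418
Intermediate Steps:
w = -36941/3 (w = (⅓)*(-36941) = -36941/3 ≈ -12314.)
(O(-70, -43) - 25453/w)/(-16908 - 22384) = (-43 - 25453/(-36941/3))/(-16908 - 22384) = (-43 - 25453*(-3/36941))/(-39292) = (-43 + 76359/36941)*(-1/39292) = -1512104/36941*(-1/39292) = 34366/32988313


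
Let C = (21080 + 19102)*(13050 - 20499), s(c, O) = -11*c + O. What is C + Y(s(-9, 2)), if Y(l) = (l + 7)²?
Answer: -299304054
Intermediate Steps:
s(c, O) = O - 11*c
Y(l) = (7 + l)²
C = -299315718 (C = 40182*(-7449) = -299315718)
C + Y(s(-9, 2)) = -299315718 + (7 + (2 - 11*(-9)))² = -299315718 + (7 + (2 + 99))² = -299315718 + (7 + 101)² = -299315718 + 108² = -299315718 + 11664 = -299304054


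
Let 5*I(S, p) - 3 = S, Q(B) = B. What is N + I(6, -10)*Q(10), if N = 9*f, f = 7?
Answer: 81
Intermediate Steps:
I(S, p) = 3/5 + S/5
N = 63 (N = 9*7 = 63)
N + I(6, -10)*Q(10) = 63 + (3/5 + (1/5)*6)*10 = 63 + (3/5 + 6/5)*10 = 63 + (9/5)*10 = 63 + 18 = 81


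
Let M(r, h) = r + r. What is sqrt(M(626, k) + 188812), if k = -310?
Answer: 4*sqrt(11879) ≈ 435.96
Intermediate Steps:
M(r, h) = 2*r
sqrt(M(626, k) + 188812) = sqrt(2*626 + 188812) = sqrt(1252 + 188812) = sqrt(190064) = 4*sqrt(11879)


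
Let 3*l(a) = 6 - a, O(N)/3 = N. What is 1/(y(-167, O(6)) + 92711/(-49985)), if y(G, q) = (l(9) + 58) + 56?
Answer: 49985/5555594 ≈ 0.0089972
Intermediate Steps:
O(N) = 3*N
l(a) = 2 - a/3 (l(a) = (6 - a)/3 = 2 - a/3)
y(G, q) = 113 (y(G, q) = ((2 - 1/3*9) + 58) + 56 = ((2 - 3) + 58) + 56 = (-1 + 58) + 56 = 57 + 56 = 113)
1/(y(-167, O(6)) + 92711/(-49985)) = 1/(113 + 92711/(-49985)) = 1/(113 + 92711*(-1/49985)) = 1/(113 - 92711/49985) = 1/(5555594/49985) = 49985/5555594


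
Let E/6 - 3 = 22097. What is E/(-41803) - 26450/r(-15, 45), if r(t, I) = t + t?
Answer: 6480655/7377 ≈ 878.49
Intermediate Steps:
E = 132600 (E = 18 + 6*22097 = 18 + 132582 = 132600)
r(t, I) = 2*t
E/(-41803) - 26450/r(-15, 45) = 132600/(-41803) - 26450/(2*(-15)) = 132600*(-1/41803) - 26450/(-30) = -7800/2459 - 26450*(-1/30) = -7800/2459 + 2645/3 = 6480655/7377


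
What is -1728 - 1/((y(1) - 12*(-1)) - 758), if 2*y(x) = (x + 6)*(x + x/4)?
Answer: -10252216/5933 ≈ -1728.0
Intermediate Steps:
y(x) = 5*x*(6 + x)/8 (y(x) = ((x + 6)*(x + x/4))/2 = ((6 + x)*(x + x*(1/4)))/2 = ((6 + x)*(x + x/4))/2 = ((6 + x)*(5*x/4))/2 = (5*x*(6 + x)/4)/2 = 5*x*(6 + x)/8)
-1728 - 1/((y(1) - 12*(-1)) - 758) = -1728 - 1/(((5/8)*1*(6 + 1) - 12*(-1)) - 758) = -1728 - 1/(((5/8)*1*7 + 12) - 758) = -1728 - 1/((35/8 + 12) - 758) = -1728 - 1/(131/8 - 758) = -1728 - 1/(-5933/8) = -1728 - 1*(-8/5933) = -1728 + 8/5933 = -10252216/5933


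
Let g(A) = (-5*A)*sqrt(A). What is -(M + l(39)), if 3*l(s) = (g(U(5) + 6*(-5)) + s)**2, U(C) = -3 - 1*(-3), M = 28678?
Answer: 195815 - 3900*I*sqrt(30) ≈ 1.9582e+5 - 21361.0*I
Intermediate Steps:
U(C) = 0 (U(C) = -3 + 3 = 0)
g(A) = -5*A**(3/2)
l(s) = (s + 150*I*sqrt(30))**2/3 (l(s) = (-5*(0 + 6*(-5))**(3/2) + s)**2/3 = (-5*(0 - 30)**(3/2) + s)**2/3 = (-(-150)*I*sqrt(30) + s)**2/3 = (150*I*sqrt(30) + s)**2/3 = (s + 150*I*sqrt(30))**2/3)
-(M + l(39)) = -(28678 + (39 + 150*I*sqrt(30))**2/3) = -28678 - (39 + 150*I*sqrt(30))**2/3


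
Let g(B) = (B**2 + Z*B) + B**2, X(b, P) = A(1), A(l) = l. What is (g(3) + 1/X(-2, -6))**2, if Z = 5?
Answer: 1156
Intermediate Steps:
X(b, P) = 1
g(B) = 2*B**2 + 5*B (g(B) = (B**2 + 5*B) + B**2 = 2*B**2 + 5*B)
(g(3) + 1/X(-2, -6))**2 = (3*(5 + 2*3) + 1/1)**2 = (3*(5 + 6) + 1)**2 = (3*11 + 1)**2 = (33 + 1)**2 = 34**2 = 1156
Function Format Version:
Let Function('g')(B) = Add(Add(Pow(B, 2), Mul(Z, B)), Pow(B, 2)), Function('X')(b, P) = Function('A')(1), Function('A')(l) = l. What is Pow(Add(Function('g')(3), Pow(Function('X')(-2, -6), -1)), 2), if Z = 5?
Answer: 1156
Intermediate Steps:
Function('X')(b, P) = 1
Function('g')(B) = Add(Mul(2, Pow(B, 2)), Mul(5, B)) (Function('g')(B) = Add(Add(Pow(B, 2), Mul(5, B)), Pow(B, 2)) = Add(Mul(2, Pow(B, 2)), Mul(5, B)))
Pow(Add(Function('g')(3), Pow(Function('X')(-2, -6), -1)), 2) = Pow(Add(Mul(3, Add(5, Mul(2, 3))), Pow(1, -1)), 2) = Pow(Add(Mul(3, Add(5, 6)), 1), 2) = Pow(Add(Mul(3, 11), 1), 2) = Pow(Add(33, 1), 2) = Pow(34, 2) = 1156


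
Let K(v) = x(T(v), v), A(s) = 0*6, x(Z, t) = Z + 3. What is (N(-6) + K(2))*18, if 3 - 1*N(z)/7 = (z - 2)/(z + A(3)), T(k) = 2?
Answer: 300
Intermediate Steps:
x(Z, t) = 3 + Z
A(s) = 0
K(v) = 5 (K(v) = 3 + 2 = 5)
N(z) = 21 - 7*(-2 + z)/z (N(z) = 21 - 7*(z - 2)/(z + 0) = 21 - 7*(-2 + z)/z)
(N(-6) + K(2))*18 = ((14 + 14/(-6)) + 5)*18 = ((14 + 14*(-1/6)) + 5)*18 = ((14 - 7/3) + 5)*18 = (35/3 + 5)*18 = (50/3)*18 = 300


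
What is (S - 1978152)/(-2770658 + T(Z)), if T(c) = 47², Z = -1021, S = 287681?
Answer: 1690471/2768449 ≈ 0.61062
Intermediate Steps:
T(c) = 2209
(S - 1978152)/(-2770658 + T(Z)) = (287681 - 1978152)/(-2770658 + 2209) = -1690471/(-2768449) = -1690471*(-1/2768449) = 1690471/2768449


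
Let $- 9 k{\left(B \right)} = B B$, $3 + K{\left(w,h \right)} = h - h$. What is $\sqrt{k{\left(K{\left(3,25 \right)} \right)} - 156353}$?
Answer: $i \sqrt{156354} \approx 395.42 i$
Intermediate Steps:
$K{\left(w,h \right)} = -3$ ($K{\left(w,h \right)} = -3 + \left(h - h\right) = -3 + 0 = -3$)
$k{\left(B \right)} = - \frac{B^{2}}{9}$ ($k{\left(B \right)} = - \frac{B B}{9} = - \frac{B^{2}}{9}$)
$\sqrt{k{\left(K{\left(3,25 \right)} \right)} - 156353} = \sqrt{- \frac{\left(-3\right)^{2}}{9} - 156353} = \sqrt{\left(- \frac{1}{9}\right) 9 - 156353} = \sqrt{-1 - 156353} = \sqrt{-156354} = i \sqrt{156354}$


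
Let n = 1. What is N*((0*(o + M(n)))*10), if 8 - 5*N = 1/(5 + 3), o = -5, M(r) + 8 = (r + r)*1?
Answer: 0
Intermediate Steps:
M(r) = -8 + 2*r (M(r) = -8 + (r + r)*1 = -8 + (2*r)*1 = -8 + 2*r)
N = 63/40 (N = 8/5 - 1/(5*(5 + 3)) = 8/5 - 1/5/8 = 8/5 - 1/5*1/8 = 8/5 - 1/40 = 63/40 ≈ 1.5750)
N*((0*(o + M(n)))*10) = 63*((0*(-5 + (-8 + 2*1)))*10)/40 = 63*((0*(-5 + (-8 + 2)))*10)/40 = 63*((0*(-5 - 6))*10)/40 = 63*((0*(-11))*10)/40 = 63*(0*10)/40 = (63/40)*0 = 0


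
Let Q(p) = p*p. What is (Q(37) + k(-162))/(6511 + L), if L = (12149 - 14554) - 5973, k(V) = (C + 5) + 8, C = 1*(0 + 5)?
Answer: -1387/1867 ≈ -0.74290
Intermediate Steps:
Q(p) = p²
C = 5 (C = 1*5 = 5)
k(V) = 18 (k(V) = (5 + 5) + 8 = 10 + 8 = 18)
L = -8378 (L = -2405 - 5973 = -8378)
(Q(37) + k(-162))/(6511 + L) = (37² + 18)/(6511 - 8378) = (1369 + 18)/(-1867) = 1387*(-1/1867) = -1387/1867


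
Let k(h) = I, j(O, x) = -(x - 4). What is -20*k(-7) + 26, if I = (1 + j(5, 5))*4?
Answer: 26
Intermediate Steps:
j(O, x) = 4 - x (j(O, x) = -(-4 + x) = 4 - x)
I = 0 (I = (1 + (4 - 1*5))*4 = (1 + (4 - 5))*4 = (1 - 1)*4 = 0*4 = 0)
k(h) = 0
-20*k(-7) + 26 = -20*0 + 26 = 0 + 26 = 26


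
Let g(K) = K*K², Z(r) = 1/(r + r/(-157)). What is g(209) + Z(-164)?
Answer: 233564752979/25584 ≈ 9.1293e+6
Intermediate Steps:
Z(r) = 157/(156*r) (Z(r) = 1/(r + r*(-1/157)) = 1/(r - r/157) = 1/(156*r/157) = 157/(156*r))
g(K) = K³
g(209) + Z(-164) = 209³ + (157/156)/(-164) = 9129329 + (157/156)*(-1/164) = 9129329 - 157/25584 = 233564752979/25584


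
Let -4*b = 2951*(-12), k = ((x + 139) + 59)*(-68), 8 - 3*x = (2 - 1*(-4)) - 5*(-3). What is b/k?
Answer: -26559/39508 ≈ -0.67224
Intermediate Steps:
x = -13/3 (x = 8/3 - ((2 - 1*(-4)) - 5*(-3))/3 = 8/3 - ((2 + 4) + 15)/3 = 8/3 - (6 + 15)/3 = 8/3 - 1/3*21 = 8/3 - 7 = -13/3 ≈ -4.3333)
k = -39508/3 (k = ((-13/3 + 139) + 59)*(-68) = (404/3 + 59)*(-68) = (581/3)*(-68) = -39508/3 ≈ -13169.)
b = 8853 (b = -2951*(-12)/4 = -1/4*(-35412) = 8853)
b/k = 8853/(-39508/3) = 8853*(-3/39508) = -26559/39508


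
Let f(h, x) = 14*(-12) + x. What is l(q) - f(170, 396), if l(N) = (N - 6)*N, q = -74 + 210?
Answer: 17452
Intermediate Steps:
f(h, x) = -168 + x
q = 136
l(N) = N*(-6 + N) (l(N) = (-6 + N)*N = N*(-6 + N))
l(q) - f(170, 396) = 136*(-6 + 136) - (-168 + 396) = 136*130 - 1*228 = 17680 - 228 = 17452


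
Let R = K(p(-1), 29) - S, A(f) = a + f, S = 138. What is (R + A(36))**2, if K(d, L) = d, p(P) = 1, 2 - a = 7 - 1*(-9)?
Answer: 13225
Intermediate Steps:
a = -14 (a = 2 - (7 - 1*(-9)) = 2 - (7 + 9) = 2 - 1*16 = 2 - 16 = -14)
A(f) = -14 + f
R = -137 (R = 1 - 1*138 = 1 - 138 = -137)
(R + A(36))**2 = (-137 + (-14 + 36))**2 = (-137 + 22)**2 = (-115)**2 = 13225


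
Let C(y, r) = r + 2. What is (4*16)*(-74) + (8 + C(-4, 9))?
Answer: -4717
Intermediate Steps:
C(y, r) = 2 + r
(4*16)*(-74) + (8 + C(-4, 9)) = (4*16)*(-74) + (8 + (2 + 9)) = 64*(-74) + (8 + 11) = -4736 + 19 = -4717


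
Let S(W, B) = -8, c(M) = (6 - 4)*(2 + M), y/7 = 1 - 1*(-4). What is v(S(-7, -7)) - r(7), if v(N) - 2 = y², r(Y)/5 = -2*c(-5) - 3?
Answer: 1182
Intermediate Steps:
y = 35 (y = 7*(1 - 1*(-4)) = 7*(1 + 4) = 7*5 = 35)
c(M) = 4 + 2*M (c(M) = 2*(2 + M) = 4 + 2*M)
r(Y) = 45 (r(Y) = 5*(-2*(4 + 2*(-5)) - 3) = 5*(-2*(4 - 10) - 3) = 5*(-2*(-6) - 3) = 5*(12 - 3) = 5*9 = 45)
v(N) = 1227 (v(N) = 2 + 35² = 2 + 1225 = 1227)
v(S(-7, -7)) - r(7) = 1227 - 1*45 = 1227 - 45 = 1182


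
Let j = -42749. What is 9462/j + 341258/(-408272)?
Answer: -542691409/513329992 ≈ -1.0572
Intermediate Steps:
9462/j + 341258/(-408272) = 9462/(-42749) + 341258/(-408272) = 9462*(-1/42749) + 341258*(-1/408272) = -9462/42749 - 10037/12008 = -542691409/513329992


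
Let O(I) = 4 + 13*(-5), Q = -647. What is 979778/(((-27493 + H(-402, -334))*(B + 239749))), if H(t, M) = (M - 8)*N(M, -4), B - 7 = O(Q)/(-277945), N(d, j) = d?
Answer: 54464879242/1155986411750907 ≈ 4.7115e-5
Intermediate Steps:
O(I) = -61 (O(I) = 4 - 65 = -61)
B = 1945676/277945 (B = 7 - 61/(-277945) = 7 - 61*(-1/277945) = 7 + 61/277945 = 1945676/277945 ≈ 7.0002)
H(t, M) = M*(-8 + M) (H(t, M) = (M - 8)*M = (-8 + M)*M = M*(-8 + M))
979778/(((-27493 + H(-402, -334))*(B + 239749))) = 979778/(((-27493 - 334*(-8 - 334))*(1945676/277945 + 239749))) = 979778/(((-27493 - 334*(-342))*(66638981481/277945))) = 979778/(((-27493 + 114228)*(66638981481/277945))) = 979778/((86735*(66638981481/277945))) = 979778/(1155986411750907/55589) = 979778*(55589/1155986411750907) = 54464879242/1155986411750907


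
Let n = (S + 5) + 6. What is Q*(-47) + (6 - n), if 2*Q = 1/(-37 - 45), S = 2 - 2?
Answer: -773/164 ≈ -4.7134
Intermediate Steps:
S = 0
n = 11 (n = (0 + 5) + 6 = 5 + 6 = 11)
Q = -1/164 (Q = 1/(2*(-37 - 45)) = (½)/(-82) = (½)*(-1/82) = -1/164 ≈ -0.0060976)
Q*(-47) + (6 - n) = -1/164*(-47) + (6 - 1*11) = 47/164 + (6 - 11) = 47/164 - 5 = -773/164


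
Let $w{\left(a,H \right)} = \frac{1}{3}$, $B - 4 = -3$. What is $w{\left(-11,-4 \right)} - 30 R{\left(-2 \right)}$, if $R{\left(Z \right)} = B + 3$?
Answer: $- \frac{359}{3} \approx -119.67$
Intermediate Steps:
$B = 1$ ($B = 4 - 3 = 1$)
$w{\left(a,H \right)} = \frac{1}{3}$
$R{\left(Z \right)} = 4$ ($R{\left(Z \right)} = 1 + 3 = 4$)
$w{\left(-11,-4 \right)} - 30 R{\left(-2 \right)} = \frac{1}{3} - 120 = - \frac{359}{3}$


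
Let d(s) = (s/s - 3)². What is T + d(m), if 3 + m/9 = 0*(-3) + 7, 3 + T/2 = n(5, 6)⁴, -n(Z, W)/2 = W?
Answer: 41470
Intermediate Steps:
n(Z, W) = -2*W
T = 41466 (T = -6 + 2*(-2*6)⁴ = -6 + 2*(-12)⁴ = -6 + 2*20736 = -6 + 41472 = 41466)
m = 36 (m = -27 + 9*(0*(-3) + 7) = -27 + 9*(0 + 7) = -27 + 9*7 = -27 + 63 = 36)
d(s) = 4 (d(s) = (1 - 3)² = (-2)² = 4)
T + d(m) = 41466 + 4 = 41470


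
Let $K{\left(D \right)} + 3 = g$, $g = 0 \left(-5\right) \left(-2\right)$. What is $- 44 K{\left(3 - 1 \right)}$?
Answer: $132$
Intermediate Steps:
$g = 0$ ($g = 0 \left(-2\right) = 0$)
$K{\left(D \right)} = -3$ ($K{\left(D \right)} = -3 + 0 = -3$)
$- 44 K{\left(3 - 1 \right)} = \left(-44\right) \left(-3\right) = 132$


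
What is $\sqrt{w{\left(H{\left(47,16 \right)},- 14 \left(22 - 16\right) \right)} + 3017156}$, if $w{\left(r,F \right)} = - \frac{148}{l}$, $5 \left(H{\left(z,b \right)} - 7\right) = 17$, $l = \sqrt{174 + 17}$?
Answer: $\frac{2 \sqrt{27517217009 - 7067 \sqrt{191}}}{191} \approx 1737.0$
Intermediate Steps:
$l = \sqrt{191} \approx 13.82$
$H{\left(z,b \right)} = \frac{52}{5}$ ($H{\left(z,b \right)} = 7 + \frac{1}{5} \cdot 17 = 7 + \frac{17}{5} = \frac{52}{5}$)
$w{\left(r,F \right)} = - \frac{148 \sqrt{191}}{191}$ ($w{\left(r,F \right)} = - \frac{148}{\sqrt{191}} = - 148 \frac{\sqrt{191}}{191} = - \frac{148 \sqrt{191}}{191}$)
$\sqrt{w{\left(H{\left(47,16 \right)},- 14 \left(22 - 16\right) \right)} + 3017156} = \sqrt{- \frac{148 \sqrt{191}}{191} + 3017156} = \sqrt{3017156 - \frac{148 \sqrt{191}}{191}}$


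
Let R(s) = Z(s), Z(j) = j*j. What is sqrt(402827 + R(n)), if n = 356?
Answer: sqrt(529563) ≈ 727.71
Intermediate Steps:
Z(j) = j**2
R(s) = s**2
sqrt(402827 + R(n)) = sqrt(402827 + 356**2) = sqrt(402827 + 126736) = sqrt(529563)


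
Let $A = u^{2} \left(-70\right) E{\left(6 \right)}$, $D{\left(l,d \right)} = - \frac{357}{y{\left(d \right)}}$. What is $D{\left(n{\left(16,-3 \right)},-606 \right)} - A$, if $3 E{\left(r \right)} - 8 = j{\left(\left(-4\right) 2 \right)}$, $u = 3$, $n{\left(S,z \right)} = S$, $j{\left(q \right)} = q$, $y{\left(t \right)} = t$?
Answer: $\frac{119}{202} \approx 0.58911$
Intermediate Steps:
$E{\left(r \right)} = 0$ ($E{\left(r \right)} = \frac{8}{3} + \frac{\left(-4\right) 2}{3} = \frac{8}{3} + \frac{1}{3} \left(-8\right) = \frac{8}{3} - \frac{8}{3} = 0$)
$D{\left(l,d \right)} = - \frac{357}{d}$
$A = 0$ ($A = 3^{2} \left(-70\right) 0 = 9 \left(-70\right) 0 = \left(-630\right) 0 = 0$)
$D{\left(n{\left(16,-3 \right)},-606 \right)} - A = - \frac{357}{-606} - 0 = \left(-357\right) \left(- \frac{1}{606}\right) + 0 = \frac{119}{202} + 0 = \frac{119}{202}$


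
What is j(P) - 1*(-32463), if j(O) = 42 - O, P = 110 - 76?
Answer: 32471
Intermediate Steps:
P = 34
j(P) - 1*(-32463) = (42 - 1*34) - 1*(-32463) = (42 - 34) + 32463 = 8 + 32463 = 32471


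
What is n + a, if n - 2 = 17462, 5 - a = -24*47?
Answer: 18597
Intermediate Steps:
a = 1133 (a = 5 - (-24)*47 = 5 - 1*(-1128) = 5 + 1128 = 1133)
n = 17464 (n = 2 + 17462 = 17464)
n + a = 17464 + 1133 = 18597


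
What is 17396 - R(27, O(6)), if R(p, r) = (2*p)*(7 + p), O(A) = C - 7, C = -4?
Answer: 15560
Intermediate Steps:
O(A) = -11 (O(A) = -4 - 7 = -11)
R(p, r) = 2*p*(7 + p)
17396 - R(27, O(6)) = 17396 - 2*27*(7 + 27) = 17396 - 2*27*34 = 17396 - 1*1836 = 17396 - 1836 = 15560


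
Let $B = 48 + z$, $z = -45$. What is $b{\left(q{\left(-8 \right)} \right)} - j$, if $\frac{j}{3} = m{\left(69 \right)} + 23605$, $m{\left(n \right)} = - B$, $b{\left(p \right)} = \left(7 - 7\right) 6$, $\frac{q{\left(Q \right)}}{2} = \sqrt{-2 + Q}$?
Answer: $-70806$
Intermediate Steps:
$q{\left(Q \right)} = 2 \sqrt{-2 + Q}$
$B = 3$ ($B = 48 - 45 = 3$)
$b{\left(p \right)} = 0$ ($b{\left(p \right)} = 0 \cdot 6 = 0$)
$m{\left(n \right)} = -3$ ($m{\left(n \right)} = \left(-1\right) 3 = -3$)
$j = 70806$ ($j = 3 \left(-3 + 23605\right) = 3 \cdot 23602 = 70806$)
$b{\left(q{\left(-8 \right)} \right)} - j = 0 - 70806 = -70806$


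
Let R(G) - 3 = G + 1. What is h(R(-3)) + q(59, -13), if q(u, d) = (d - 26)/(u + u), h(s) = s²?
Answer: 79/118 ≈ 0.66949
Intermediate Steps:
R(G) = 4 + G (R(G) = 3 + (G + 1) = 3 + (1 + G) = 4 + G)
q(u, d) = (-26 + d)/(2*u) (q(u, d) = (-26 + d)/((2*u)) = (-26 + d)*(1/(2*u)) = (-26 + d)/(2*u))
h(R(-3)) + q(59, -13) = (4 - 3)² + (½)*(-26 - 13)/59 = 1² + (½)*(1/59)*(-39) = 1 - 39/118 = 79/118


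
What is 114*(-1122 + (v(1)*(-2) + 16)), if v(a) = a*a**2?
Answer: -126312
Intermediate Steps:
v(a) = a**3
114*(-1122 + (v(1)*(-2) + 16)) = 114*(-1122 + (1**3*(-2) + 16)) = 114*(-1122 + (1*(-2) + 16)) = 114*(-1122 + (-2 + 16)) = 114*(-1122 + 14) = 114*(-1108) = -126312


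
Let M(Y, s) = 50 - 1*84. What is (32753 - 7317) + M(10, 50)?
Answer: 25402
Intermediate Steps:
M(Y, s) = -34 (M(Y, s) = 50 - 84 = -34)
(32753 - 7317) + M(10, 50) = (32753 - 7317) - 34 = 25436 - 34 = 25402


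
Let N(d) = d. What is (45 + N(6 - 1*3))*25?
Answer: 1200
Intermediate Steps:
(45 + N(6 - 1*3))*25 = (45 + (6 - 1*3))*25 = (45 + (6 - 3))*25 = (45 + 3)*25 = 48*25 = 1200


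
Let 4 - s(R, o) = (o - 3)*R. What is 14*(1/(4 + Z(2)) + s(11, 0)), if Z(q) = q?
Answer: 1561/3 ≈ 520.33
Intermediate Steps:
s(R, o) = 4 - R*(-3 + o) (s(R, o) = 4 - (o - 3)*R = 4 - (-3 + o)*R = 4 - R*(-3 + o))
14*(1/(4 + Z(2)) + s(11, 0)) = 14*(1/(4 + 2) + (4 + 3*11 - 1*11*0)) = 14*(1/6 + (4 + 33 + 0)) = 14*(⅙ + 37) = 14*(223/6) = 1561/3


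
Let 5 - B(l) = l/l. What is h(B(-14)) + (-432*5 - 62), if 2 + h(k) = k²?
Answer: -2208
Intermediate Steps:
B(l) = 4 (B(l) = 5 - l/l = 5 - 1*1 = 5 - 1 = 4)
h(k) = -2 + k²
h(B(-14)) + (-432*5 - 62) = (-2 + 4²) + (-432*5 - 62) = (-2 + 16) + (-72*30 - 62) = 14 + (-2160 - 62) = 14 - 2222 = -2208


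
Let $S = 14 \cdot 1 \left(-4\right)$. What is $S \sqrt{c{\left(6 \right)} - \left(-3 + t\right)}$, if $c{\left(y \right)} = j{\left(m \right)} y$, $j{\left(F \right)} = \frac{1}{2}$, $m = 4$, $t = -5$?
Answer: $- 56 \sqrt{11} \approx -185.73$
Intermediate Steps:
$S = -56$ ($S = 14 \left(-4\right) = -56$)
$j{\left(F \right)} = \frac{1}{2}$
$c{\left(y \right)} = \frac{y}{2}$
$S \sqrt{c{\left(6 \right)} - \left(-3 + t\right)} = - 56 \sqrt{\frac{1}{2} \cdot 6 + \left(3 - -5\right)} = - 56 \sqrt{3 + \left(3 + 5\right)} = - 56 \sqrt{3 + 8} = - 56 \sqrt{11}$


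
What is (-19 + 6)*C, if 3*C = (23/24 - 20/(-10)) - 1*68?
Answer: 20293/72 ≈ 281.85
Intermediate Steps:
C = -1561/72 (C = ((23/24 - 20/(-10)) - 1*68)/3 = ((23*(1/24) - 20*(-⅒)) - 68)/3 = ((23/24 + 2) - 68)/3 = (71/24 - 68)/3 = (⅓)*(-1561/24) = -1561/72 ≈ -21.681)
(-19 + 6)*C = (-19 + 6)*(-1561/72) = -13*(-1561/72) = 20293/72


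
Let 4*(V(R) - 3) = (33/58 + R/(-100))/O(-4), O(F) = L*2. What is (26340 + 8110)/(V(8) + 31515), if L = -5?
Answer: 1998100000/1828043291 ≈ 1.0930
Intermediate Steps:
O(F) = -10 (O(F) = -5*2 = -10)
V(R) = 6927/2320 + R/4000 (V(R) = 3 + ((33/58 + R/(-100))/(-10))/4 = 3 + ((33*(1/58) + R*(-1/100))*(-⅒))/4 = 3 + ((33/58 - R/100)*(-⅒))/4 = 3 + (-33/580 + R/1000)/4 = 3 + (-33/2320 + R/4000) = 6927/2320 + R/4000)
(26340 + 8110)/(V(8) + 31515) = (26340 + 8110)/((6927/2320 + (1/4000)*8) + 31515) = 34450/((6927/2320 + 1/500) + 31515) = 34450/(173291/58000 + 31515) = 34450/(1828043291/58000) = 34450*(58000/1828043291) = 1998100000/1828043291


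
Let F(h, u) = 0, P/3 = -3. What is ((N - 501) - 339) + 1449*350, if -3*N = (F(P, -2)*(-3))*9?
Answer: 506310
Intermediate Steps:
P = -9 (P = 3*(-3) = -9)
N = 0 (N = -0*(-3)*9/3 = -0*9 = -⅓*0 = 0)
((N - 501) - 339) + 1449*350 = ((0 - 501) - 339) + 1449*350 = (-501 - 339) + 507150 = -840 + 507150 = 506310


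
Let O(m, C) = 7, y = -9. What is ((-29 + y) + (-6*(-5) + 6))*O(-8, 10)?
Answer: -14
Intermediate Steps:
((-29 + y) + (-6*(-5) + 6))*O(-8, 10) = ((-29 - 9) + (-6*(-5) + 6))*7 = (-38 + (30 + 6))*7 = (-38 + 36)*7 = -2*7 = -14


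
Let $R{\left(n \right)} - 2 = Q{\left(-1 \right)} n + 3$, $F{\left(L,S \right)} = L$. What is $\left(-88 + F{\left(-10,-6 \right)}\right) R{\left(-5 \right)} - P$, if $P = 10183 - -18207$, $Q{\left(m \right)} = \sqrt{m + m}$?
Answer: $-28880 + 490 i \sqrt{2} \approx -28880.0 + 692.96 i$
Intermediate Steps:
$Q{\left(m \right)} = \sqrt{2} \sqrt{m}$ ($Q{\left(m \right)} = \sqrt{2 m} = \sqrt{2} \sqrt{m}$)
$R{\left(n \right)} = 5 + i n \sqrt{2}$ ($R{\left(n \right)} = 2 + \left(\sqrt{2} \sqrt{-1} n + 3\right) = 2 + \left(\sqrt{2} i n + 3\right) = 2 + \left(i \sqrt{2} n + 3\right) = 2 + \left(i n \sqrt{2} + 3\right) = 2 + \left(3 + i n \sqrt{2}\right) = 5 + i n \sqrt{2}$)
$P = 28390$ ($P = 10183 + 18207 = 28390$)
$\left(-88 + F{\left(-10,-6 \right)}\right) R{\left(-5 \right)} - P = \left(-88 - 10\right) \left(5 + i \left(-5\right) \sqrt{2}\right) - 28390 = - 98 \left(5 - 5 i \sqrt{2}\right) - 28390 = \left(-490 + 490 i \sqrt{2}\right) - 28390 = -28880 + 490 i \sqrt{2}$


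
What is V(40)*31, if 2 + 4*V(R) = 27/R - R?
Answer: -51243/160 ≈ -320.27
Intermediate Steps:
V(R) = -1/2 - R/4 + 27/(4*R) (V(R) = -1/2 + (27/R - R)/4 = -1/2 + (-R + 27/R)/4 = -1/2 + (-R/4 + 27/(4*R)) = -1/2 - R/4 + 27/(4*R))
V(40)*31 = ((1/4)*(27 - 1*40*(2 + 40))/40)*31 = ((1/4)*(1/40)*(27 - 1*40*42))*31 = ((1/4)*(1/40)*(27 - 1680))*31 = ((1/4)*(1/40)*(-1653))*31 = -1653/160*31 = -51243/160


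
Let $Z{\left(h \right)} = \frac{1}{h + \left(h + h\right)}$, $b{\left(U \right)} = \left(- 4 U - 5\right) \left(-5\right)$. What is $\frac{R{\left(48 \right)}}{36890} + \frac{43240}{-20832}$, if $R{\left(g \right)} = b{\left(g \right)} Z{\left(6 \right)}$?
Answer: $- \frac{137729}{66402} \approx -2.0742$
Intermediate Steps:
$b{\left(U \right)} = 25 + 20 U$ ($b{\left(U \right)} = \left(-5 - 4 U\right) \left(-5\right) = 25 + 20 U$)
$Z{\left(h \right)} = \frac{1}{3 h}$ ($Z{\left(h \right)} = \frac{1}{h + 2 h} = \frac{1}{3 h}$)
$R{\left(g \right)} = \frac{25}{18} + \frac{10 g}{9}$ ($R{\left(g \right)} = \left(25 + 20 g\right) \frac{1}{3 \cdot 6} = \left(25 + 20 g\right) \frac{1}{3} \cdot \frac{1}{6} = \left(25 + 20 g\right) \frac{1}{18} = \frac{25}{18} + \frac{10 g}{9}$)
$\frac{R{\left(48 \right)}}{36890} + \frac{43240}{-20832} = \frac{\frac{25}{18} + \frac{10}{9} \cdot 48}{36890} + \frac{43240}{-20832} = \left(\frac{25}{18} + \frac{160}{3}\right) \frac{1}{36890} + 43240 \left(- \frac{1}{20832}\right) = \frac{985}{18} \cdot \frac{1}{36890} - \frac{5405}{2604} = \frac{197}{132804} - \frac{5405}{2604} = - \frac{137729}{66402}$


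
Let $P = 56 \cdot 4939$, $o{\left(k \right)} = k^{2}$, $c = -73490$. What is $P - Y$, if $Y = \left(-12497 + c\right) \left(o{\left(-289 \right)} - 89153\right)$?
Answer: $-484002200$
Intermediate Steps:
$Y = 484278784$ ($Y = \left(-12497 - 73490\right) \left(\left(-289\right)^{2} - 89153\right) = - 85987 \left(83521 - 89153\right) = \left(-85987\right) \left(-5632\right) = 484278784$)
$P = 276584$
$P - Y = 276584 - 484278784 = -484002200$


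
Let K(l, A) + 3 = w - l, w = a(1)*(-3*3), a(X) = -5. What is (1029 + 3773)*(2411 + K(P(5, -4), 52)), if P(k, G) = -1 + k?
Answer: 11760098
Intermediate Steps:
w = 45 (w = -(-15)*3 = -5*(-9) = 45)
K(l, A) = 42 - l (K(l, A) = -3 + (45 - l) = 42 - l)
(1029 + 3773)*(2411 + K(P(5, -4), 52)) = (1029 + 3773)*(2411 + (42 - (-1 + 5))) = 4802*(2411 + (42 - 1*4)) = 4802*(2411 + (42 - 4)) = 4802*(2411 + 38) = 4802*2449 = 11760098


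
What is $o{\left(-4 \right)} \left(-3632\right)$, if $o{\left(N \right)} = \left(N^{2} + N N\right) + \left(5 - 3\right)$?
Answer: $-123488$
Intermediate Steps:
$o{\left(N \right)} = 2 + 2 N^{2}$ ($o{\left(N \right)} = \left(N^{2} + N^{2}\right) + \left(5 - 3\right) = 2 N^{2} + 2 = 2 + 2 N^{2}$)
$o{\left(-4 \right)} \left(-3632\right) = \left(2 + 2 \left(-4\right)^{2}\right) \left(-3632\right) = \left(2 + 2 \cdot 16\right) \left(-3632\right) = \left(2 + 32\right) \left(-3632\right) = 34 \left(-3632\right) = -123488$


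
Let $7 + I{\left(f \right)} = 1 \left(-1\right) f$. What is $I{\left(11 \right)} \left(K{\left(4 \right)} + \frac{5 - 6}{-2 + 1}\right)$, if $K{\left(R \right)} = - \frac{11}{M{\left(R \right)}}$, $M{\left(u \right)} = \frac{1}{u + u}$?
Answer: $1566$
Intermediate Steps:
$M{\left(u \right)} = \frac{1}{2 u}$
$I{\left(f \right)} = -7 - f$ ($I{\left(f \right)} = -7 + 1 \left(-1\right) f = -7 - f$)
$K{\left(R \right)} = - 22 R$ ($K{\left(R \right)} = - \frac{11}{\frac{1}{2} \frac{1}{R}} = - 11 \cdot 2 R = - 22 R$)
$I{\left(11 \right)} \left(K{\left(4 \right)} + \frac{5 - 6}{-2 + 1}\right) = \left(-7 - 11\right) \left(\left(-22\right) 4 + \frac{5 - 6}{-2 + 1}\right) = \left(-7 - 11\right) \left(-88 - \frac{1}{-1}\right) = - 18 \left(-88 - -1\right) = - 18 \left(-88 + 1\right) = \left(-18\right) \left(-87\right) = 1566$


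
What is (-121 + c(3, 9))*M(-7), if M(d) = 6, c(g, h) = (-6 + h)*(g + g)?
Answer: -618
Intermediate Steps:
c(g, h) = 2*g*(-6 + h) (c(g, h) = (-6 + h)*(2*g) = 2*g*(-6 + h))
(-121 + c(3, 9))*M(-7) = (-121 + 2*3*(-6 + 9))*6 = (-121 + 2*3*3)*6 = (-121 + 18)*6 = -103*6 = -618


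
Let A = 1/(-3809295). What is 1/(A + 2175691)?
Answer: 3809295/8287848847844 ≈ 4.5962e-7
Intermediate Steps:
A = -1/3809295 ≈ -2.6252e-7
1/(A + 2175691) = 1/(-1/3809295 + 2175691) = 1/(8287848847844/3809295) = 3809295/8287848847844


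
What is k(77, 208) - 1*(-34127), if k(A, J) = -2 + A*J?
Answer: 50141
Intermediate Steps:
k(77, 208) - 1*(-34127) = (-2 + 77*208) - 1*(-34127) = (-2 + 16016) + 34127 = 16014 + 34127 = 50141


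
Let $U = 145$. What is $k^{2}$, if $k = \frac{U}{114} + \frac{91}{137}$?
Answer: $\frac{914397121}{243921924} \approx 3.7487$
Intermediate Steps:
$k = \frac{30239}{15618}$ ($k = \frac{145}{114} + \frac{91}{137} = \frac{30239}{15618} \approx 1.9362$)
$k^{2} = \left(\frac{30239}{15618}\right)^{2} = \frac{914397121}{243921924}$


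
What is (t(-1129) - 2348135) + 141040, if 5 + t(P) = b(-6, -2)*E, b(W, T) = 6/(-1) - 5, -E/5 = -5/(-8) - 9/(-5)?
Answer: -17655733/8 ≈ -2.2070e+6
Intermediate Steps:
E = -97/8 (E = -5*(-5/(-8) - 9/(-5)) = -5*(-5*(-⅛) - 9*(-⅕)) = -5*(5/8 + 9/5) = -5*97/40 = -97/8 ≈ -12.125)
b(W, T) = -11 (b(W, T) = -1*6 - 5 = -6 - 5 = -11)
t(P) = 1027/8 (t(P) = -5 - 11*(-97/8) = -5 + 1067/8 = 1027/8)
(t(-1129) - 2348135) + 141040 = (1027/8 - 2348135) + 141040 = -18784053/8 + 141040 = -17655733/8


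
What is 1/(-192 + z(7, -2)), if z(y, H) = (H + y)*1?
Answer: -1/187 ≈ -0.0053476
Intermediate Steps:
z(y, H) = H + y
1/(-192 + z(7, -2)) = 1/(-192 + (-2 + 7)) = 1/(-192 + 5) = 1/(-187) = -1/187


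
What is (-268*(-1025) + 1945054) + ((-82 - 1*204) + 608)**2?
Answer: 2323438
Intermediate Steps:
(-268*(-1025) + 1945054) + ((-82 - 1*204) + 608)**2 = (274700 + 1945054) + ((-82 - 204) + 608)**2 = 2219754 + (-286 + 608)**2 = 2219754 + 322**2 = 2219754 + 103684 = 2323438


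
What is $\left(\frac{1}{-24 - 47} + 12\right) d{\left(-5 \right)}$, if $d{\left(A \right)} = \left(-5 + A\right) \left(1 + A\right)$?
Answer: $\frac{34040}{71} \approx 479.44$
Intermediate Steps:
$d{\left(A \right)} = \left(1 + A\right) \left(-5 + A\right)$
$\left(\frac{1}{-24 - 47} + 12\right) d{\left(-5 \right)} = \left(\frac{1}{-24 - 47} + 12\right) \left(-5 + \left(-5\right)^{2} - -20\right) = \left(\frac{1}{-71} + 12\right) \left(-5 + 25 + 20\right) = \left(- \frac{1}{71} + 12\right) 40 = \frac{851}{71} \cdot 40 = \frac{34040}{71}$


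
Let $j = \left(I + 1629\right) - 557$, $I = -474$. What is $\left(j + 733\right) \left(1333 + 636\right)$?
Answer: $2620739$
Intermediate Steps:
$j = 598$ ($j = \left(-474 + 1629\right) - 557 = 1155 - 557 = 598$)
$\left(j + 733\right) \left(1333 + 636\right) = \left(598 + 733\right) \left(1333 + 636\right) = 1331 \cdot 1969 = 2620739$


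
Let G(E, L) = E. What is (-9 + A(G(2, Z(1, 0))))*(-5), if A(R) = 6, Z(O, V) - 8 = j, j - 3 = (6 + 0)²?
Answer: 15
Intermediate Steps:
j = 39 (j = 3 + (6 + 0)² = 3 + 6² = 3 + 36 = 39)
Z(O, V) = 47 (Z(O, V) = 8 + 39 = 47)
(-9 + A(G(2, Z(1, 0))))*(-5) = (-9 + 6)*(-5) = -3*(-5) = 15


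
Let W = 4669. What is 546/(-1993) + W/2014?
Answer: 8205673/4013902 ≈ 2.0443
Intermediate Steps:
546/(-1993) + W/2014 = 546/(-1993) + 4669/2014 = 546*(-1/1993) + 4669*(1/2014) = -546/1993 + 4669/2014 = 8205673/4013902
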